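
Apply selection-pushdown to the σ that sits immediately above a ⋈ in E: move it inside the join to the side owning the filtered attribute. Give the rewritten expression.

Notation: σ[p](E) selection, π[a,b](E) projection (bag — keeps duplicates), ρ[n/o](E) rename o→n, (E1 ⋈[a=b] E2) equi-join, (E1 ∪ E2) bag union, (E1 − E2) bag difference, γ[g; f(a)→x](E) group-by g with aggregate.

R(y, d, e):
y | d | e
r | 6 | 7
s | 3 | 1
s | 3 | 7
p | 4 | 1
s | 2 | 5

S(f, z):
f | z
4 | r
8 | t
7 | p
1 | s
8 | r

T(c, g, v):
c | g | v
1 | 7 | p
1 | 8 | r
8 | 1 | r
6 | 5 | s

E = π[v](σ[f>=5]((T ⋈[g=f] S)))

σ filters on f, owned by the right side.
E' = π[v]((T ⋈[g=f] σ[f>=5](S)))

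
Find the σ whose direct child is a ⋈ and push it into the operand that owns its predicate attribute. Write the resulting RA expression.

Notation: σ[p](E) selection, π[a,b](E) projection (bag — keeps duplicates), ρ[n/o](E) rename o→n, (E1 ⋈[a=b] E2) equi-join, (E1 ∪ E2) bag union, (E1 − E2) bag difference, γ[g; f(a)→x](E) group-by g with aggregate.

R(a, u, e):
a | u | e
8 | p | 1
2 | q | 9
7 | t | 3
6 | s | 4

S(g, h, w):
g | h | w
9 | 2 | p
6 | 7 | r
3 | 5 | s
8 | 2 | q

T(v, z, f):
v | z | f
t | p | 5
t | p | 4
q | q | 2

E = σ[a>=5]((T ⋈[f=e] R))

σ filters on a, owned by the right side.
E' = (T ⋈[f=e] σ[a>=5](R))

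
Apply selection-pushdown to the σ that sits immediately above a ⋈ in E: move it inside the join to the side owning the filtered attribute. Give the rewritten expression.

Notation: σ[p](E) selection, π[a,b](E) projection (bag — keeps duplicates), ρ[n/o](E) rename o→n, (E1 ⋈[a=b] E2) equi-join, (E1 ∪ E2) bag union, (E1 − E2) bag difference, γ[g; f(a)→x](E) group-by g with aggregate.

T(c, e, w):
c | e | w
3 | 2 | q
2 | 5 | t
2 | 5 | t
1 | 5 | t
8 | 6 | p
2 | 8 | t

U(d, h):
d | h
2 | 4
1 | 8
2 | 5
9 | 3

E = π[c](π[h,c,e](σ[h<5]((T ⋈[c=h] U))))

σ filters on h, owned by the right side.
E' = π[c](π[h,c,e]((T ⋈[c=h] σ[h<5](U))))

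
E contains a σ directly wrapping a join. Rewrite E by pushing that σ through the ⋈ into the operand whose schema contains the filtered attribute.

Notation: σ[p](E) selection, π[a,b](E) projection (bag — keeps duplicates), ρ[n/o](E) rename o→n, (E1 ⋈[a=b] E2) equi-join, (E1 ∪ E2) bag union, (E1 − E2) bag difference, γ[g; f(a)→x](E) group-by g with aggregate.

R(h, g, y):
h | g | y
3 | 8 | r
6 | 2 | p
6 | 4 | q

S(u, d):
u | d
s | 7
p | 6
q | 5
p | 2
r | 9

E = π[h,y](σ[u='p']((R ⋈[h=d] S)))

σ filters on u, owned by the right side.
E' = π[h,y]((R ⋈[h=d] σ[u='p'](S)))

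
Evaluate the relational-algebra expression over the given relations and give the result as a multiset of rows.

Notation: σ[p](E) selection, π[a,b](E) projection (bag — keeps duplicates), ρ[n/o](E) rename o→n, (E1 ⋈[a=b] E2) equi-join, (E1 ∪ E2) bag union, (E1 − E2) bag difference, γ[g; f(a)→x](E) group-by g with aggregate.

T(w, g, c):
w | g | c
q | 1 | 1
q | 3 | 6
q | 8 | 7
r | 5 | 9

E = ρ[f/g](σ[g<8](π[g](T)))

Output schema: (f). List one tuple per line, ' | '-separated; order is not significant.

Subexpression sizes:
  T → 4
  π[g](T) → 4
  σ[g<8](π[g](T)) → 3
  ρ[f/g](σ[g<8](π[g](T))) → 3

== RESULT ==
f
1
3
5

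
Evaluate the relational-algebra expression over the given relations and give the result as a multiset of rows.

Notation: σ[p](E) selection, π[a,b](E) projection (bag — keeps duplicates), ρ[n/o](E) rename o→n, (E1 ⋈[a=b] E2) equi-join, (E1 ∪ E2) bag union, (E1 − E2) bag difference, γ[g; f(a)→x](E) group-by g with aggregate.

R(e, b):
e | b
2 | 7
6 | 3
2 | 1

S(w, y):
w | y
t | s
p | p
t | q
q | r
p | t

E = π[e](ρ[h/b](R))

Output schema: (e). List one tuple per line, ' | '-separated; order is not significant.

Row counts bottom-up:
  R → 3
  ρ[h/b](R) → 3
  π[e](ρ[h/b](R)) → 3

== RESULT ==
e
2
2
6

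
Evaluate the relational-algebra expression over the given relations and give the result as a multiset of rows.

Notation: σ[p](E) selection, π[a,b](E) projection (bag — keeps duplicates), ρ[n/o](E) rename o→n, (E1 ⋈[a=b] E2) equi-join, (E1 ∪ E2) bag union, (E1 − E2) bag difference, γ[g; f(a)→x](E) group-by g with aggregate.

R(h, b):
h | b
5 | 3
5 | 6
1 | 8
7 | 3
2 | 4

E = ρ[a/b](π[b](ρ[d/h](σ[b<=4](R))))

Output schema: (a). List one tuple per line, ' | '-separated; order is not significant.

Subexpression sizes:
  R → 5
  σ[b<=4](R) → 3
  ρ[d/h](σ[b<=4](R)) → 3
  π[b](ρ[d/h](σ[b<=4](R))) → 3
  ρ[a/b](π[b](ρ[d/h](σ[b<=4](R)))) → 3

== RESULT ==
a
3
3
4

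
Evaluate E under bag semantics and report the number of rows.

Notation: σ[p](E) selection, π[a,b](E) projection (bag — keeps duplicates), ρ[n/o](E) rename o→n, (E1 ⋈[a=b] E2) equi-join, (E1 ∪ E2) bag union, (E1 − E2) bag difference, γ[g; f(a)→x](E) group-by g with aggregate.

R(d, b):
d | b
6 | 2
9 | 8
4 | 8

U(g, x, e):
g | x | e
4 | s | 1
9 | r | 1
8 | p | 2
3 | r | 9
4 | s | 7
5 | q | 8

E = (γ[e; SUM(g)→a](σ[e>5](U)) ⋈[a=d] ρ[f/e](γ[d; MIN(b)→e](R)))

Stepwise |·|:
  U → 6
  σ[e>5](U) → 3
  γ[e; SUM(g)→a](σ[e>5](U)) → 3
  R → 3
  γ[d; MIN(b)→e](R) → 3
  ρ[f/e](γ[d; MIN(b)→e](R)) → 3
  (γ[e; SUM(g)→a](σ[e>5](U)) ⋈[a=d] ρ[f/e](γ[d; MIN(b)→e](R))) → 1

|E| = 1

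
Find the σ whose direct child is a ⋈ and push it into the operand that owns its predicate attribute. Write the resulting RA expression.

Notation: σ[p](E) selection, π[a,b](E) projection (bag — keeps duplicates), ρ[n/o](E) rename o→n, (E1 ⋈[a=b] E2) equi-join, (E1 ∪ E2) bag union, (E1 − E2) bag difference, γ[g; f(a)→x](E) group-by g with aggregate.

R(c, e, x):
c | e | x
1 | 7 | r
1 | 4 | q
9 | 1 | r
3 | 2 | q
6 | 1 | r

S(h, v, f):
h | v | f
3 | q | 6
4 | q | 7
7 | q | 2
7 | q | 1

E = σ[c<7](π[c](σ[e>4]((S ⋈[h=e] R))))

σ filters on e, owned by the right side.
E' = σ[c<7](π[c]((S ⋈[h=e] σ[e>4](R))))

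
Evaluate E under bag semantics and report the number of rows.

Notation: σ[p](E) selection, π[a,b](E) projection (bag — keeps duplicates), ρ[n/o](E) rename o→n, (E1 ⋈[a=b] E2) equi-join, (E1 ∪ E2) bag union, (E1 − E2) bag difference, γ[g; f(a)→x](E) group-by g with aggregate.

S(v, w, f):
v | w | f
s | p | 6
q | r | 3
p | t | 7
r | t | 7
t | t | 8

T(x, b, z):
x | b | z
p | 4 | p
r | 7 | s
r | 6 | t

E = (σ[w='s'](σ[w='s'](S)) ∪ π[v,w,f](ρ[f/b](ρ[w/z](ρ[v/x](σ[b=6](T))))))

Subexpression sizes:
  S → 5
  σ[w='s'](S) → 0
  σ[w='s'](σ[w='s'](S)) → 0
  T → 3
  σ[b=6](T) → 1
  ρ[v/x](σ[b=6](T)) → 1
  ρ[w/z](ρ[v/x](σ[b=6](T))) → 1
  ρ[f/b](ρ[w/z](ρ[v/x](σ[b=6](T)))) → 1
  π[v,w,f](ρ[f/b](ρ[w/z](ρ[v/x](σ[b=6](T))))) → 1
  (σ[w='s'](σ[w='s'](S)) ∪ π[v,w,f](ρ[f/b](ρ[w/z](ρ[v/x](σ[b=6](T)))))) → 1

|E| = 1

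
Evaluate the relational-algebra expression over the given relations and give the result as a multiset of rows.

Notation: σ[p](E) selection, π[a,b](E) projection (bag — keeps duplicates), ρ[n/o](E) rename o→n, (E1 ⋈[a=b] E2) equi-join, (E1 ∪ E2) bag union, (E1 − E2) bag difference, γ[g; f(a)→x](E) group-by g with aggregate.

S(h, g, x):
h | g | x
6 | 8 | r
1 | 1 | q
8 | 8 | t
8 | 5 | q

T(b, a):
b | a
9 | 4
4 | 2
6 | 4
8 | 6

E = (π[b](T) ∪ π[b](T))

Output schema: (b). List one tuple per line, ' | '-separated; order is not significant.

Subexpression sizes:
  T → 4
  π[b](T) → 4
  T → 4
  π[b](T) → 4
  (π[b](T) ∪ π[b](T)) → 8

== RESULT ==
b
4
4
6
6
8
8
9
9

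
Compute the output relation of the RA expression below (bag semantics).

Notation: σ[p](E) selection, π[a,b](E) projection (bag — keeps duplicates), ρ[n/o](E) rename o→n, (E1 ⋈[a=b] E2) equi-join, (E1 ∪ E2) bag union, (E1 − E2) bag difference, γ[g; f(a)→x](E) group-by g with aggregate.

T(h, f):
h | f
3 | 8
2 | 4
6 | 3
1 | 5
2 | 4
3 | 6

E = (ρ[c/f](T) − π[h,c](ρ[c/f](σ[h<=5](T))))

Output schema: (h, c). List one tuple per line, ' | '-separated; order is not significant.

Stepwise |·|:
  T → 6
  ρ[c/f](T) → 6
  T → 6
  σ[h<=5](T) → 5
  ρ[c/f](σ[h<=5](T)) → 5
  π[h,c](ρ[c/f](σ[h<=5](T))) → 5
  (ρ[c/f](T) − π[h,c](ρ[c/f](σ[h<=5](T)))) → 1

== RESULT ==
h | c
6 | 3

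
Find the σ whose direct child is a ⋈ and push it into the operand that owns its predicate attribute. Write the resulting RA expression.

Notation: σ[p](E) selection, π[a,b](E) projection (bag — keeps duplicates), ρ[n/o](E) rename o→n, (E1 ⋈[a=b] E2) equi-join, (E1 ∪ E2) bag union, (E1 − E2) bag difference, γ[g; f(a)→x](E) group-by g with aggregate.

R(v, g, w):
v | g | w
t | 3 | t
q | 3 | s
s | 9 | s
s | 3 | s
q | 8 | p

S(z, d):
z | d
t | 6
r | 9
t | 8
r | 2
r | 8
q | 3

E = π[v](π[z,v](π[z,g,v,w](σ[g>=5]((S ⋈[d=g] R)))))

σ filters on g, owned by the right side.
E' = π[v](π[z,v](π[z,g,v,w]((S ⋈[d=g] σ[g>=5](R)))))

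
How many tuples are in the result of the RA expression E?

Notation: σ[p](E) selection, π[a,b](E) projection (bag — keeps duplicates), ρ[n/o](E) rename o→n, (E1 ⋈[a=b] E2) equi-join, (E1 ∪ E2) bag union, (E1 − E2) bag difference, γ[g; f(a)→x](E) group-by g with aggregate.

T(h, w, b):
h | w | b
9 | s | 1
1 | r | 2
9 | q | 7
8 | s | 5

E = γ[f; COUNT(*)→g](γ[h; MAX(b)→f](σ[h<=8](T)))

Row counts bottom-up:
  T → 4
  σ[h<=8](T) → 2
  γ[h; MAX(b)→f](σ[h<=8](T)) → 2
  γ[f; COUNT(*)→g](γ[h; MAX(b)→f](σ[h<=8](T))) → 2

|E| = 2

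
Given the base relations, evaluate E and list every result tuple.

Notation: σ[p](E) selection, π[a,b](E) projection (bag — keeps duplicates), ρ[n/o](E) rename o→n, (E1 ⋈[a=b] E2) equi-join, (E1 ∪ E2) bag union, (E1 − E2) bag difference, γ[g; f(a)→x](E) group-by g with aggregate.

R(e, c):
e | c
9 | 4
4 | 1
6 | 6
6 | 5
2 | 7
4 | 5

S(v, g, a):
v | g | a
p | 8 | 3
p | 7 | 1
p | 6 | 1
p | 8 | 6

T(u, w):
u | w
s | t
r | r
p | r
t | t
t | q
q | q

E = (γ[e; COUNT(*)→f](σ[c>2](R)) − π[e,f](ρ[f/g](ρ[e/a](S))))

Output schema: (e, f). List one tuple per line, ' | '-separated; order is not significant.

Per-node cardinality:
  R → 6
  σ[c>2](R) → 5
  γ[e; COUNT(*)→f](σ[c>2](R)) → 4
  S → 4
  ρ[e/a](S) → 4
  ρ[f/g](ρ[e/a](S)) → 4
  π[e,f](ρ[f/g](ρ[e/a](S))) → 4
  (γ[e; COUNT(*)→f](σ[c>2](R)) − π[e,f](ρ[f/g](ρ[e/a](S)))) → 4

== RESULT ==
e | f
2 | 1
4 | 1
6 | 2
9 | 1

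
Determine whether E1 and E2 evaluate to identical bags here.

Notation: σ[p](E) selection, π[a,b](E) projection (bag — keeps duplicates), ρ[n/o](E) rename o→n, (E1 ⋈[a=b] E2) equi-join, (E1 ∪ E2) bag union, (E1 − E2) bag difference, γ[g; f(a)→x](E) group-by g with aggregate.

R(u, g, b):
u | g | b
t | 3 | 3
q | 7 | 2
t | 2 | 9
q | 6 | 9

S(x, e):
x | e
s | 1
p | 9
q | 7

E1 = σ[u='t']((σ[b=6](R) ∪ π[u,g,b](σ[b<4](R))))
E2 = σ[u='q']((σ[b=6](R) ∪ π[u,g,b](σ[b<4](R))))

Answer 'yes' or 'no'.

E1 per-node cardinality:
  R → 4
  σ[b=6](R) → 0
  R → 4
  σ[b<4](R) → 2
  π[u,g,b](σ[b<4](R)) → 2
  (σ[b=6](R) ∪ π[u,g,b](σ[b<4](R))) → 2
  σ[u='t']((σ[b=6](R) ∪ π[u,g,b](σ[b<4](R)))) → 1
E2 per-node cardinality:
  R → 4
  σ[b=6](R) → 0
  R → 4
  σ[b<4](R) → 2
  π[u,g,b](σ[b<4](R)) → 2
  (σ[b=6](R) ∪ π[u,g,b](σ[b<4](R))) → 2
  σ[u='q']((σ[b=6](R) ∪ π[u,g,b](σ[b<4](R)))) → 1

E1 result:
u | g | b
t | 3 | 3
E2 result:
u | g | b
q | 7 | 2
Witness: ('q', 7, 2) appears 0× in E1 but 1× in E2.

no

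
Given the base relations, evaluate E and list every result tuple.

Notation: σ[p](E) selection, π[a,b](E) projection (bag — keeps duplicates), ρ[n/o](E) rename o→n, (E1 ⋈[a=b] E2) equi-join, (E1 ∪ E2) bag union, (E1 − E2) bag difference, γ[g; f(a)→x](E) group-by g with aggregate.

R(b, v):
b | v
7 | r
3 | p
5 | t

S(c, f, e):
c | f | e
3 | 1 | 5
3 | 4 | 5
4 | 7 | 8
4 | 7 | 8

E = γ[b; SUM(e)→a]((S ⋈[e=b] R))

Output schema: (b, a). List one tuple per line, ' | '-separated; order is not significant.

Subexpression sizes:
  S → 4
  R → 3
  (S ⋈[e=b] R) → 2
  γ[b; SUM(e)→a]((S ⋈[e=b] R)) → 1

== RESULT ==
b | a
5 | 10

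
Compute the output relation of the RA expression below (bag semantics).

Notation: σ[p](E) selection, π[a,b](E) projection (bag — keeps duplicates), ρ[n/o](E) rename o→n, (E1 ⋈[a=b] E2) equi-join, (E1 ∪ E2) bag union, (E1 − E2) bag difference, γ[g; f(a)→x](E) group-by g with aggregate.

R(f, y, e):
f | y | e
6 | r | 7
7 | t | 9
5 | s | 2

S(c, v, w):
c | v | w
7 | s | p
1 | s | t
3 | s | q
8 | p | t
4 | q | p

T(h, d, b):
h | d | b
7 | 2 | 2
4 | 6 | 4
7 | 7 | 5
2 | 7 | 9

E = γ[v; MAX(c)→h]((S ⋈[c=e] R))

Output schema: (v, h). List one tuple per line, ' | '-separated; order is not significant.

Per-node cardinality:
  S → 5
  R → 3
  (S ⋈[c=e] R) → 1
  γ[v; MAX(c)→h]((S ⋈[c=e] R)) → 1

== RESULT ==
v | h
s | 7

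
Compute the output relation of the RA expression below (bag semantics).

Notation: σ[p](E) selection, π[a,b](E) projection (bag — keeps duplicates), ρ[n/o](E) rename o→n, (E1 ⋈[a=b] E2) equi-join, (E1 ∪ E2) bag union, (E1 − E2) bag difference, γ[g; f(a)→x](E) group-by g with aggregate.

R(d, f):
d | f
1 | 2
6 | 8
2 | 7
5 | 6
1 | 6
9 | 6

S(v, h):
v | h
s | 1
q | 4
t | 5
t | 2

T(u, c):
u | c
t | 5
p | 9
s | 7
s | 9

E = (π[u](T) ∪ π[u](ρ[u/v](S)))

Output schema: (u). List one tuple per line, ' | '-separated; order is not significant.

Row counts bottom-up:
  T → 4
  π[u](T) → 4
  S → 4
  ρ[u/v](S) → 4
  π[u](ρ[u/v](S)) → 4
  (π[u](T) ∪ π[u](ρ[u/v](S))) → 8

== RESULT ==
u
p
q
s
s
s
t
t
t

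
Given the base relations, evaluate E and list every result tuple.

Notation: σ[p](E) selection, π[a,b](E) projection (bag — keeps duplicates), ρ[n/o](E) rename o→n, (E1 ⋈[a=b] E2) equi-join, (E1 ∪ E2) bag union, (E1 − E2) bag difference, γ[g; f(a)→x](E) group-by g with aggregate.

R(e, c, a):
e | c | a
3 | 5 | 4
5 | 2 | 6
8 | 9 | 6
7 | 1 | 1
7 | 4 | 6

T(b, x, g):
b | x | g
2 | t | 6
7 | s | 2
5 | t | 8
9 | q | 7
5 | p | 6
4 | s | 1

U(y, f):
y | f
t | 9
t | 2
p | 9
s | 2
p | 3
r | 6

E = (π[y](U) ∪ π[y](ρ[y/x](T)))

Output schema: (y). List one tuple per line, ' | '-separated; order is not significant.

Subexpression sizes:
  U → 6
  π[y](U) → 6
  T → 6
  ρ[y/x](T) → 6
  π[y](ρ[y/x](T)) → 6
  (π[y](U) ∪ π[y](ρ[y/x](T))) → 12

== RESULT ==
y
p
p
p
q
r
s
s
s
t
t
t
t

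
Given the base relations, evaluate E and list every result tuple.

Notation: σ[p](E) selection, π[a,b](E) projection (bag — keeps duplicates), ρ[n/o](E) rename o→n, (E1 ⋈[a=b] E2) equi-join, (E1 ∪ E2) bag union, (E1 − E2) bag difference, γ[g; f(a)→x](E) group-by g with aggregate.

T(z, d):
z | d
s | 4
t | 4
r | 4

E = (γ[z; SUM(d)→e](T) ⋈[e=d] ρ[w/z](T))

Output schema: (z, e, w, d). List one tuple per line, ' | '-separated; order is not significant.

Subexpression sizes:
  T → 3
  γ[z; SUM(d)→e](T) → 3
  T → 3
  ρ[w/z](T) → 3
  (γ[z; SUM(d)→e](T) ⋈[e=d] ρ[w/z](T)) → 9

== RESULT ==
z | e | w | d
r | 4 | r | 4
r | 4 | s | 4
r | 4 | t | 4
s | 4 | r | 4
s | 4 | s | 4
s | 4 | t | 4
t | 4 | r | 4
t | 4 | s | 4
t | 4 | t | 4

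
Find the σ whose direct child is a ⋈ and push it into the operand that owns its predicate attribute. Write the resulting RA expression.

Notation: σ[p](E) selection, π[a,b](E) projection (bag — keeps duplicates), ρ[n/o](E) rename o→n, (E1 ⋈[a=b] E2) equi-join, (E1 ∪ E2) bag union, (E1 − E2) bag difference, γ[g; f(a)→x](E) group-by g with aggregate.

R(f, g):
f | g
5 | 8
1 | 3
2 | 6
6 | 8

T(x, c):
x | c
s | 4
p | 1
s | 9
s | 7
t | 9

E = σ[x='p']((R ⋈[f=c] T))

σ filters on x, owned by the right side.
E' = (R ⋈[f=c] σ[x='p'](T))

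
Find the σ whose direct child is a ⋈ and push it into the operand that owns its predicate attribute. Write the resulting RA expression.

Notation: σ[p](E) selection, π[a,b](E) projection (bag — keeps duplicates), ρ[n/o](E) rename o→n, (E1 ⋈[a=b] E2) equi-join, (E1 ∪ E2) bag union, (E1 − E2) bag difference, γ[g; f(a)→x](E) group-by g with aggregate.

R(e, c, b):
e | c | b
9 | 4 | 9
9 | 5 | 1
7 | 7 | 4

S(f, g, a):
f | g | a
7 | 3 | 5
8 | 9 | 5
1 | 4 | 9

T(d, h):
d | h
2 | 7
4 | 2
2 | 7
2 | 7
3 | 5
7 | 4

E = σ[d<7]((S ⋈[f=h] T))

σ filters on d, owned by the right side.
E' = (S ⋈[f=h] σ[d<7](T))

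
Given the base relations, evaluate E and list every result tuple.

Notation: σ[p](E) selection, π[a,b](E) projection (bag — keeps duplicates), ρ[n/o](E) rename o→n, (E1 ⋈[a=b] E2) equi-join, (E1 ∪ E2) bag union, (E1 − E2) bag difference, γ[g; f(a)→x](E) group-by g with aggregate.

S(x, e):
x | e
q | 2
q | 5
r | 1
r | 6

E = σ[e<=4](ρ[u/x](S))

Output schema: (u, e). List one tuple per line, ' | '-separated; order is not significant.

Row counts bottom-up:
  S → 4
  ρ[u/x](S) → 4
  σ[e<=4](ρ[u/x](S)) → 2

== RESULT ==
u | e
q | 2
r | 1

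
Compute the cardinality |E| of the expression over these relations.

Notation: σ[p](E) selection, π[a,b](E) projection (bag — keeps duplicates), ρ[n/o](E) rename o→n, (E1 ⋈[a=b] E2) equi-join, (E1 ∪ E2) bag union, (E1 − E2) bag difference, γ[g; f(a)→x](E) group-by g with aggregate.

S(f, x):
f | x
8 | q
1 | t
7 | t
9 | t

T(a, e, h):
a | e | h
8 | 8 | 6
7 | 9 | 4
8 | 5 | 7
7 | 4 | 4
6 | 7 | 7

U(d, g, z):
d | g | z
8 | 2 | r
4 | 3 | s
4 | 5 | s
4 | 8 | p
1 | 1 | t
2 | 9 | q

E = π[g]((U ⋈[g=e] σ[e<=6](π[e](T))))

Stepwise |·|:
  U → 6
  T → 5
  π[e](T) → 5
  σ[e<=6](π[e](T)) → 2
  (U ⋈[g=e] σ[e<=6](π[e](T))) → 1
  π[g]((U ⋈[g=e] σ[e<=6](π[e](T)))) → 1

|E| = 1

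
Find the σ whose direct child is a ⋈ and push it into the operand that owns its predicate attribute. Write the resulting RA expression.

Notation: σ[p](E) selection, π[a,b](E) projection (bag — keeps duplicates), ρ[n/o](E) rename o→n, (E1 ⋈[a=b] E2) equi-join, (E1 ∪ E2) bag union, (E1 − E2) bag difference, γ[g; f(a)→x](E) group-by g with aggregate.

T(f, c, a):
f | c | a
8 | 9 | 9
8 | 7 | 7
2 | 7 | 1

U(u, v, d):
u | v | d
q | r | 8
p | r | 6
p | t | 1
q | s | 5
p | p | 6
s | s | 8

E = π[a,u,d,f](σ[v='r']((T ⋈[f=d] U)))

σ filters on v, owned by the right side.
E' = π[a,u,d,f]((T ⋈[f=d] σ[v='r'](U)))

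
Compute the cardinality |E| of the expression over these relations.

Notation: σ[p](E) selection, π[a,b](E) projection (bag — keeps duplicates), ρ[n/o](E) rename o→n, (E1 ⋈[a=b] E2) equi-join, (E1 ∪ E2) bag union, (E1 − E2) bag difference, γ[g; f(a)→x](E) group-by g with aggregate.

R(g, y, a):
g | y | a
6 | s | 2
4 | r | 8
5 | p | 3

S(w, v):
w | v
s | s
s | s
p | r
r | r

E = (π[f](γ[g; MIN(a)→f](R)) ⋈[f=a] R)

Row counts bottom-up:
  R → 3
  γ[g; MIN(a)→f](R) → 3
  π[f](γ[g; MIN(a)→f](R)) → 3
  R → 3
  (π[f](γ[g; MIN(a)→f](R)) ⋈[f=a] R) → 3

|E| = 3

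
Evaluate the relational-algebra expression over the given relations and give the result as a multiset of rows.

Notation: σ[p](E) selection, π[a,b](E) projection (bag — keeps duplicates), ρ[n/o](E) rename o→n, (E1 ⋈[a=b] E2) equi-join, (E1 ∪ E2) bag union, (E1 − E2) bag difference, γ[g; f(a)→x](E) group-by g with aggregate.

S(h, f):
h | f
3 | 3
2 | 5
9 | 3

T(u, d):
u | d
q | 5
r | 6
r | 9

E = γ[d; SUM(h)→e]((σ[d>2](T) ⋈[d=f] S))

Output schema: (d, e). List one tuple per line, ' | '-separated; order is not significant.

Subexpression sizes:
  T → 3
  σ[d>2](T) → 3
  S → 3
  (σ[d>2](T) ⋈[d=f] S) → 1
  γ[d; SUM(h)→e]((σ[d>2](T) ⋈[d=f] S)) → 1

== RESULT ==
d | e
5 | 2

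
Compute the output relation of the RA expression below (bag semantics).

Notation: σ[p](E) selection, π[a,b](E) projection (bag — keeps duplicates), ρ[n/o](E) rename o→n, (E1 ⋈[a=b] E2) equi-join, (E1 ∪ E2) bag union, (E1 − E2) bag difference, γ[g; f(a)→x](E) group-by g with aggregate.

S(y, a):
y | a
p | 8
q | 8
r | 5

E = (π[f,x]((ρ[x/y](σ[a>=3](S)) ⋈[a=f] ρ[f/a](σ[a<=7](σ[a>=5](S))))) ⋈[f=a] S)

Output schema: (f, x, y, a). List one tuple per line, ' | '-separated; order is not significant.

Per-node cardinality:
  S → 3
  σ[a>=3](S) → 3
  ρ[x/y](σ[a>=3](S)) → 3
  S → 3
  σ[a>=5](S) → 3
  σ[a<=7](σ[a>=5](S)) → 1
  ρ[f/a](σ[a<=7](σ[a>=5](S))) → 1
  (ρ[x/y](σ[a>=3](S)) ⋈[a=f] ρ[f/a](σ[a<=7](σ[a>=5](S)))) → 1
  π[f,x]((ρ[x/y](σ[a>=3](S)) ⋈[a=f] ρ[f/a](σ[a<=7](σ[a>=5](S))))) → 1
  S → 3
  (π[f,x]((ρ[x/y](σ[a>=3](S)) ⋈[a=f] ρ[f/a](σ[a<=7](σ[a>=5](S))))) ⋈[f=a] S) → 1

== RESULT ==
f | x | y | a
5 | r | r | 5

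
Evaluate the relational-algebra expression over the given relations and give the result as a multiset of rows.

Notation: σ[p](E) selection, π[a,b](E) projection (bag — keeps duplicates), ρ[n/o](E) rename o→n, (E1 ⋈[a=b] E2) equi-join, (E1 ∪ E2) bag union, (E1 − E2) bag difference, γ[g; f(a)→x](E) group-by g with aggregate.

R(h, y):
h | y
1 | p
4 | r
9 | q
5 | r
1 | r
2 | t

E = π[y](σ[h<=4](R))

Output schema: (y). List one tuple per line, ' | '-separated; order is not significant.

Subexpression sizes:
  R → 6
  σ[h<=4](R) → 4
  π[y](σ[h<=4](R)) → 4

== RESULT ==
y
p
r
r
t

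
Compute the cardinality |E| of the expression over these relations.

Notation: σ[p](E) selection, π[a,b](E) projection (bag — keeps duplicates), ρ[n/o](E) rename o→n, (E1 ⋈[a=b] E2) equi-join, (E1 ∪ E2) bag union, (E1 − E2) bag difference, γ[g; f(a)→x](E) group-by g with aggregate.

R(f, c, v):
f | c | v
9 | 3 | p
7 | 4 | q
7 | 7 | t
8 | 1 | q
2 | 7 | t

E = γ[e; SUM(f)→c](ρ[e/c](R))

Subexpression sizes:
  R → 5
  ρ[e/c](R) → 5
  γ[e; SUM(f)→c](ρ[e/c](R)) → 4

|E| = 4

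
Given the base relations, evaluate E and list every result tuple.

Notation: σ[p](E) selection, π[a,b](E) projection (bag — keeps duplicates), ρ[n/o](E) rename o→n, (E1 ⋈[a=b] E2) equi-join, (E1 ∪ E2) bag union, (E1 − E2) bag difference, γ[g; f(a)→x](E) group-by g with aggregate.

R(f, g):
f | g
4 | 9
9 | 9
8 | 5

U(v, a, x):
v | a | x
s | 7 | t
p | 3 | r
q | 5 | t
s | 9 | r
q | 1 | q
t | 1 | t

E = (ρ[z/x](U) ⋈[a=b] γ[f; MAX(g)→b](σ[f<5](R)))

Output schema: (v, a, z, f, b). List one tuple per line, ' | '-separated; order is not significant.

Per-node cardinality:
  U → 6
  ρ[z/x](U) → 6
  R → 3
  σ[f<5](R) → 1
  γ[f; MAX(g)→b](σ[f<5](R)) → 1
  (ρ[z/x](U) ⋈[a=b] γ[f; MAX(g)→b](σ[f<5](R))) → 1

== RESULT ==
v | a | z | f | b
s | 9 | r | 4 | 9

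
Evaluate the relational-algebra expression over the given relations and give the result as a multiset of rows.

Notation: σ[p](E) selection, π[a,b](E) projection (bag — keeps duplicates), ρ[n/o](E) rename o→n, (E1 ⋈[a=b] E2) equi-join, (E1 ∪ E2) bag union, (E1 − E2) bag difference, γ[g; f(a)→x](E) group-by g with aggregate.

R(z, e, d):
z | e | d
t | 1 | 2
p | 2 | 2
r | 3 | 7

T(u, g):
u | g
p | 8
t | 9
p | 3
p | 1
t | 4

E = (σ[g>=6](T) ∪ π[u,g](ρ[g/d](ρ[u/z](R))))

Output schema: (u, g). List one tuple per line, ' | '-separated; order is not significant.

Subexpression sizes:
  T → 5
  σ[g>=6](T) → 2
  R → 3
  ρ[u/z](R) → 3
  ρ[g/d](ρ[u/z](R)) → 3
  π[u,g](ρ[g/d](ρ[u/z](R))) → 3
  (σ[g>=6](T) ∪ π[u,g](ρ[g/d](ρ[u/z](R)))) → 5

== RESULT ==
u | g
p | 2
p | 8
r | 7
t | 2
t | 9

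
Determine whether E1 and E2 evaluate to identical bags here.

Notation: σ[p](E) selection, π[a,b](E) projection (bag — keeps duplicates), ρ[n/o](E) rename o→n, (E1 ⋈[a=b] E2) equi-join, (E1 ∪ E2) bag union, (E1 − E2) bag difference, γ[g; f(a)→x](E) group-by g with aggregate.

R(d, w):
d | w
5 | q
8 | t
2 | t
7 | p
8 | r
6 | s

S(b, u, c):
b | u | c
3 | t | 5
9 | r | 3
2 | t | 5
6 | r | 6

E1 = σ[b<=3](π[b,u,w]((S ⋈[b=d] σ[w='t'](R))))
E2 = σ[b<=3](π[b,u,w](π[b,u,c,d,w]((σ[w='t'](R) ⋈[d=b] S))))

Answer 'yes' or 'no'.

E1 subexpression sizes:
  S → 4
  R → 6
  σ[w='t'](R) → 2
  (S ⋈[b=d] σ[w='t'](R)) → 1
  π[b,u,w]((S ⋈[b=d] σ[w='t'](R))) → 1
  σ[b<=3](π[b,u,w]((S ⋈[b=d] σ[w='t'](R)))) → 1
E2 subexpression sizes:
  R → 6
  σ[w='t'](R) → 2
  S → 4
  (σ[w='t'](R) ⋈[d=b] S) → 1
  π[b,u,c,d,w]((σ[w='t'](R) ⋈[d=b] S)) → 1
  π[b,u,w](π[b,u,c,d,w]((σ[w='t'](R) ⋈[d=b] S))) → 1
  σ[b<=3](π[b,u,w](π[b,u,c,d,w]((σ[w='t'](R) ⋈[d=b] S)))) → 1

E1 and E2 produce the same multiset:
b | u | w
2 | t | t

yes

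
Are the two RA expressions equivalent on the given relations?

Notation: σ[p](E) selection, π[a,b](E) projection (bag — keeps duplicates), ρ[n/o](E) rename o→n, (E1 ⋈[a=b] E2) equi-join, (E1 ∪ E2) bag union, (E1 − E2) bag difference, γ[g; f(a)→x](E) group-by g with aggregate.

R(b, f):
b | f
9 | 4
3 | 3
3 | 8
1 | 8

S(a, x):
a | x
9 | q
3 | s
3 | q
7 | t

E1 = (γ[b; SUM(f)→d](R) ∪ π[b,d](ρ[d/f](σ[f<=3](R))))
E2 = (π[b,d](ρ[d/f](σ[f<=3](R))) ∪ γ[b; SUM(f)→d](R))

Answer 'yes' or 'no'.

E1 row counts bottom-up:
  R → 4
  γ[b; SUM(f)→d](R) → 3
  R → 4
  σ[f<=3](R) → 1
  ρ[d/f](σ[f<=3](R)) → 1
  π[b,d](ρ[d/f](σ[f<=3](R))) → 1
  (γ[b; SUM(f)→d](R) ∪ π[b,d](ρ[d/f](σ[f<=3](R)))) → 4
E2 row counts bottom-up:
  R → 4
  σ[f<=3](R) → 1
  ρ[d/f](σ[f<=3](R)) → 1
  π[b,d](ρ[d/f](σ[f<=3](R))) → 1
  R → 4
  γ[b; SUM(f)→d](R) → 3
  (π[b,d](ρ[d/f](σ[f<=3](R))) ∪ γ[b; SUM(f)→d](R)) → 4

E1 and E2 produce the same multiset:
b | d
1 | 8
3 | 3
3 | 11
9 | 4

yes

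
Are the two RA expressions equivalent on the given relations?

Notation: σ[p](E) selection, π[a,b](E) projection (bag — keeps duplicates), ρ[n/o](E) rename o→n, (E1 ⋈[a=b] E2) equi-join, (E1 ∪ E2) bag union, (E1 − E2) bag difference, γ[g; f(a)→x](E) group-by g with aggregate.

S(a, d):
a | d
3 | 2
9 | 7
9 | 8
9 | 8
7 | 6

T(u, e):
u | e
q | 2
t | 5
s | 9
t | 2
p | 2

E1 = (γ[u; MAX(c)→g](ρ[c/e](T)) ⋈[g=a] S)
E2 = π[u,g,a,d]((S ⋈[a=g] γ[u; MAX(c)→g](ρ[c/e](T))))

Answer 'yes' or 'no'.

E1 row counts bottom-up:
  T → 5
  ρ[c/e](T) → 5
  γ[u; MAX(c)→g](ρ[c/e](T)) → 4
  S → 5
  (γ[u; MAX(c)→g](ρ[c/e](T)) ⋈[g=a] S) → 3
E2 row counts bottom-up:
  S → 5
  T → 5
  ρ[c/e](T) → 5
  γ[u; MAX(c)→g](ρ[c/e](T)) → 4
  (S ⋈[a=g] γ[u; MAX(c)→g](ρ[c/e](T))) → 3
  π[u,g,a,d]((S ⋈[a=g] γ[u; MAX(c)→g](ρ[c/e](T)))) → 3

E1 and E2 produce the same multiset:
u | g | a | d
s | 9 | 9 | 7
s | 9 | 9 | 8
s | 9 | 9 | 8

yes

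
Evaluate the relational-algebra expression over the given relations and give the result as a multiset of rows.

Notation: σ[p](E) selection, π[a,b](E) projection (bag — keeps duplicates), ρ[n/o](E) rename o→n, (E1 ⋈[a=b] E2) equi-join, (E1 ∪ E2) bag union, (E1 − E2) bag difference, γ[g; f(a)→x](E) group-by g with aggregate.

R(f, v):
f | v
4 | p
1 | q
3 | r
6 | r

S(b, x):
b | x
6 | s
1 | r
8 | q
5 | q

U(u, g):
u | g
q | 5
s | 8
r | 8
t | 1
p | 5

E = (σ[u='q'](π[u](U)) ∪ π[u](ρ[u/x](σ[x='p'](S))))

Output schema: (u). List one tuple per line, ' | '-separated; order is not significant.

Stepwise |·|:
  U → 5
  π[u](U) → 5
  σ[u='q'](π[u](U)) → 1
  S → 4
  σ[x='p'](S) → 0
  ρ[u/x](σ[x='p'](S)) → 0
  π[u](ρ[u/x](σ[x='p'](S))) → 0
  (σ[u='q'](π[u](U)) ∪ π[u](ρ[u/x](σ[x='p'](S)))) → 1

== RESULT ==
u
q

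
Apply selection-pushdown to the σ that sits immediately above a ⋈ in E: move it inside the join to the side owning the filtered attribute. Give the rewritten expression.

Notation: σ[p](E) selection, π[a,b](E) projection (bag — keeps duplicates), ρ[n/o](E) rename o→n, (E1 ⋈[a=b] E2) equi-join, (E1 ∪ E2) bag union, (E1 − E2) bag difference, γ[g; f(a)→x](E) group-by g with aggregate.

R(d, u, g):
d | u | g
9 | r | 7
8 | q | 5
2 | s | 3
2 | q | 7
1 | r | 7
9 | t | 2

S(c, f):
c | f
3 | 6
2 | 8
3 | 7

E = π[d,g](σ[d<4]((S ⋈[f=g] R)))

σ filters on d, owned by the right side.
E' = π[d,g]((S ⋈[f=g] σ[d<4](R)))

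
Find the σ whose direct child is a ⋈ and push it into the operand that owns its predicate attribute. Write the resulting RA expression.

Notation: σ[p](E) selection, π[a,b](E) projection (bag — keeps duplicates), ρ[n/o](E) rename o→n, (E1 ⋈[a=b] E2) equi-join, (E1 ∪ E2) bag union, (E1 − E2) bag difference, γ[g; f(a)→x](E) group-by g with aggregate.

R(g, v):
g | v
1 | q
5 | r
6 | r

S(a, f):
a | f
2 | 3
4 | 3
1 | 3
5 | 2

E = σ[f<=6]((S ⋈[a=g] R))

σ filters on f, owned by the left side.
E' = (σ[f<=6](S) ⋈[a=g] R)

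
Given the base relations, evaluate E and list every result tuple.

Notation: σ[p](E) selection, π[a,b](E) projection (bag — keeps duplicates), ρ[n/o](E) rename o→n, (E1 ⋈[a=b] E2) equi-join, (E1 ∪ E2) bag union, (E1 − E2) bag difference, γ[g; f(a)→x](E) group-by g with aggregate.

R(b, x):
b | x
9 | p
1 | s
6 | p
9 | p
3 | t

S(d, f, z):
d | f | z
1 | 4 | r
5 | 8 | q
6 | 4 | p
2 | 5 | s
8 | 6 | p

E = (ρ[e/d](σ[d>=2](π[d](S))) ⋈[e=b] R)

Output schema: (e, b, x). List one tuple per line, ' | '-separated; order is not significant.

Stepwise |·|:
  S → 5
  π[d](S) → 5
  σ[d>=2](π[d](S)) → 4
  ρ[e/d](σ[d>=2](π[d](S))) → 4
  R → 5
  (ρ[e/d](σ[d>=2](π[d](S))) ⋈[e=b] R) → 1

== RESULT ==
e | b | x
6 | 6 | p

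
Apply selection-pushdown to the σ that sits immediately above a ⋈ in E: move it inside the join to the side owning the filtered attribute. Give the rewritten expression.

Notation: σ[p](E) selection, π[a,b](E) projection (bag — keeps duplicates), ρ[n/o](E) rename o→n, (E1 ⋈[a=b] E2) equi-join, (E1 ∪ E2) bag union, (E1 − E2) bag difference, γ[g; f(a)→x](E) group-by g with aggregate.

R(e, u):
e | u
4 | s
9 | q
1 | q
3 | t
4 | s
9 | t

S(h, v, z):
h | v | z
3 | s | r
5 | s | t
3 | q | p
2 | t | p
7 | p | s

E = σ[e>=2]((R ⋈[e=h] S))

σ filters on e, owned by the left side.
E' = (σ[e>=2](R) ⋈[e=h] S)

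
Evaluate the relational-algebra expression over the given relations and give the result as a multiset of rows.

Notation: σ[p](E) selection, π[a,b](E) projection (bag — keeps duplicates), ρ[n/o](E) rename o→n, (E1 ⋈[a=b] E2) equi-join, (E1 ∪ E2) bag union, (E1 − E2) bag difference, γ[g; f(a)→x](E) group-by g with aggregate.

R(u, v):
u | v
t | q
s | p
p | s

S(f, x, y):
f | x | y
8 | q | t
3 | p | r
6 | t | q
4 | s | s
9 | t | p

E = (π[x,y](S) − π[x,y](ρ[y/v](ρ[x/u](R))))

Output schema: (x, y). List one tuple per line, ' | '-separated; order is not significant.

Per-node cardinality:
  S → 5
  π[x,y](S) → 5
  R → 3
  ρ[x/u](R) → 3
  ρ[y/v](ρ[x/u](R)) → 3
  π[x,y](ρ[y/v](ρ[x/u](R))) → 3
  (π[x,y](S) − π[x,y](ρ[y/v](ρ[x/u](R)))) → 4

== RESULT ==
x | y
p | r
q | t
s | s
t | p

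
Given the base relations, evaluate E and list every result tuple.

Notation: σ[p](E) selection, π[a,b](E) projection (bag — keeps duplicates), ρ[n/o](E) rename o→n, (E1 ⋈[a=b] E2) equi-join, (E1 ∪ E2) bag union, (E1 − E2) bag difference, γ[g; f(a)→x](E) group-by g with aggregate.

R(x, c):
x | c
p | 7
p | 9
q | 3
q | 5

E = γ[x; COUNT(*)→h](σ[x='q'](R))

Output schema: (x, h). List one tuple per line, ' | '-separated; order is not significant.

Subexpression sizes:
  R → 4
  σ[x='q'](R) → 2
  γ[x; COUNT(*)→h](σ[x='q'](R)) → 1

== RESULT ==
x | h
q | 2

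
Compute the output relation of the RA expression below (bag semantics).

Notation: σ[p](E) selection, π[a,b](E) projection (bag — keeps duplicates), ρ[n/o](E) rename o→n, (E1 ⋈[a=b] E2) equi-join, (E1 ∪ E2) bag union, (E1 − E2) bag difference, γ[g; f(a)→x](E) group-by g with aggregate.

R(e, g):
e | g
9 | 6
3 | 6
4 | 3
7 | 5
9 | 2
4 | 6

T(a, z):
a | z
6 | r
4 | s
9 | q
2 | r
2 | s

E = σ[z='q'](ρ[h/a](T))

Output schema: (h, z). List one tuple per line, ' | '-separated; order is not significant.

Stepwise |·|:
  T → 5
  ρ[h/a](T) → 5
  σ[z='q'](ρ[h/a](T)) → 1

== RESULT ==
h | z
9 | q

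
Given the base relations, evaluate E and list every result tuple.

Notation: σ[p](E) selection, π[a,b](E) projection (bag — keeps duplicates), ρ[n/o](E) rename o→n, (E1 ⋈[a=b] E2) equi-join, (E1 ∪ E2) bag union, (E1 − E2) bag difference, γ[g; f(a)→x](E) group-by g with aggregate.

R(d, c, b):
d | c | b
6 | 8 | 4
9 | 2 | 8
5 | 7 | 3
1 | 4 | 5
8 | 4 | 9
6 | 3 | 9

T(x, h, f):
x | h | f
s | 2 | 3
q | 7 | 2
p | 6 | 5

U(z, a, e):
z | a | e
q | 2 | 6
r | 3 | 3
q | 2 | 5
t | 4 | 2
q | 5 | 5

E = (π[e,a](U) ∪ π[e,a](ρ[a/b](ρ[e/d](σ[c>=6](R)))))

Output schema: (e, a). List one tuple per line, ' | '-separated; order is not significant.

Per-node cardinality:
  U → 5
  π[e,a](U) → 5
  R → 6
  σ[c>=6](R) → 2
  ρ[e/d](σ[c>=6](R)) → 2
  ρ[a/b](ρ[e/d](σ[c>=6](R))) → 2
  π[e,a](ρ[a/b](ρ[e/d](σ[c>=6](R)))) → 2
  (π[e,a](U) ∪ π[e,a](ρ[a/b](ρ[e/d](σ[c>=6](R))))) → 7

== RESULT ==
e | a
2 | 4
3 | 3
5 | 2
5 | 3
5 | 5
6 | 2
6 | 4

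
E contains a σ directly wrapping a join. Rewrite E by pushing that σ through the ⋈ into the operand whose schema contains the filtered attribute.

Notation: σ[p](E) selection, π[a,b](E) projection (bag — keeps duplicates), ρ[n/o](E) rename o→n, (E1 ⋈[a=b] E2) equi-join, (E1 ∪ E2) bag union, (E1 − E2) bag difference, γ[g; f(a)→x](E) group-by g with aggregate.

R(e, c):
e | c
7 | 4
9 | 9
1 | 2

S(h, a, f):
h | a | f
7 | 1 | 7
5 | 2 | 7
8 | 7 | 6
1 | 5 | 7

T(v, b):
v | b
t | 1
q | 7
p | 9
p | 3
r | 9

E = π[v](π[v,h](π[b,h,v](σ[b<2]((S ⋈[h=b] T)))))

σ filters on b, owned by the right side.
E' = π[v](π[v,h](π[b,h,v]((S ⋈[h=b] σ[b<2](T)))))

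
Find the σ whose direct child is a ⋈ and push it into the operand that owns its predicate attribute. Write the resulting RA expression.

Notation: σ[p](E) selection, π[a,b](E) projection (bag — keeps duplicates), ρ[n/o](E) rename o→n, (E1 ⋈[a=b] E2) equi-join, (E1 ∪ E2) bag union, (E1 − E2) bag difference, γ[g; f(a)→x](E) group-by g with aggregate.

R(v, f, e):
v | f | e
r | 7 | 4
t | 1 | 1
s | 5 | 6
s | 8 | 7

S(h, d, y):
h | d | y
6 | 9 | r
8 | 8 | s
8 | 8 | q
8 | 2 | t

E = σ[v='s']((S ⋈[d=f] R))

σ filters on v, owned by the right side.
E' = (S ⋈[d=f] σ[v='s'](R))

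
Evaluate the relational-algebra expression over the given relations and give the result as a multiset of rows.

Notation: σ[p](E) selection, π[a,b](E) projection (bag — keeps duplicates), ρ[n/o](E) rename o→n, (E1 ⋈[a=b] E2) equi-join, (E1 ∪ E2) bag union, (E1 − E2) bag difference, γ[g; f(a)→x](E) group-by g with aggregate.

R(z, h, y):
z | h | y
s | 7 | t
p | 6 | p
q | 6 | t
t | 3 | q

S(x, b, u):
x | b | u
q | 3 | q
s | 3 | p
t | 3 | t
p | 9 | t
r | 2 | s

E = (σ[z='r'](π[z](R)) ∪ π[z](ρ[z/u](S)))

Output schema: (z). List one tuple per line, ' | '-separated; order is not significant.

Stepwise |·|:
  R → 4
  π[z](R) → 4
  σ[z='r'](π[z](R)) → 0
  S → 5
  ρ[z/u](S) → 5
  π[z](ρ[z/u](S)) → 5
  (σ[z='r'](π[z](R)) ∪ π[z](ρ[z/u](S))) → 5

== RESULT ==
z
p
q
s
t
t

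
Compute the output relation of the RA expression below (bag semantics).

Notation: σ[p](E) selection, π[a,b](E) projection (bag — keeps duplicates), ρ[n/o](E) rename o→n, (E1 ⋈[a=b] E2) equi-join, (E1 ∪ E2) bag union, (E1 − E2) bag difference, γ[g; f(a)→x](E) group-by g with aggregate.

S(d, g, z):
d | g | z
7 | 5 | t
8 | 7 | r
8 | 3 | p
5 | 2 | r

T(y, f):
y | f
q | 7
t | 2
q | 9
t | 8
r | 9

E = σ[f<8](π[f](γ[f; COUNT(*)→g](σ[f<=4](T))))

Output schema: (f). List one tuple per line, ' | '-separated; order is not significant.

Stepwise |·|:
  T → 5
  σ[f<=4](T) → 1
  γ[f; COUNT(*)→g](σ[f<=4](T)) → 1
  π[f](γ[f; COUNT(*)→g](σ[f<=4](T))) → 1
  σ[f<8](π[f](γ[f; COUNT(*)→g](σ[f<=4](T)))) → 1

== RESULT ==
f
2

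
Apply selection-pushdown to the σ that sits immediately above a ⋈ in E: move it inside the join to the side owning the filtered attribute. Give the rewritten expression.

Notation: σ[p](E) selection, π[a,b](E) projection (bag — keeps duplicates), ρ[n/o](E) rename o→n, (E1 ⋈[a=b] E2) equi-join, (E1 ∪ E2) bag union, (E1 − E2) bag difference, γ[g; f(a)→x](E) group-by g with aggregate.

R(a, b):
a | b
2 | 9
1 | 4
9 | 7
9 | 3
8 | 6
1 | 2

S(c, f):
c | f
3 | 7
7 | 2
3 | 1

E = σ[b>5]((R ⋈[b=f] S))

σ filters on b, owned by the left side.
E' = (σ[b>5](R) ⋈[b=f] S)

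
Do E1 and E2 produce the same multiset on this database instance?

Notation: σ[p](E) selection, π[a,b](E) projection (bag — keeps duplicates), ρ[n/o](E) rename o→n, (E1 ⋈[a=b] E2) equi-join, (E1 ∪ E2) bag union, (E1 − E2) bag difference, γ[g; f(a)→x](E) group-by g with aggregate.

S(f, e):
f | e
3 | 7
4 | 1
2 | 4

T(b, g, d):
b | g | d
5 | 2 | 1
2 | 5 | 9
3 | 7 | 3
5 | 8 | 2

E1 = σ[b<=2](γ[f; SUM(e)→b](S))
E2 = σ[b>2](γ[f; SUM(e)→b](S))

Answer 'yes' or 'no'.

E1 subexpression sizes:
  S → 3
  γ[f; SUM(e)→b](S) → 3
  σ[b<=2](γ[f; SUM(e)→b](S)) → 1
E2 subexpression sizes:
  S → 3
  γ[f; SUM(e)→b](S) → 3
  σ[b>2](γ[f; SUM(e)→b](S)) → 2

E1 result:
f | b
4 | 1
E2 result:
f | b
2 | 4
3 | 7
Witness: (3, 7) appears 0× in E1 but 1× in E2.

no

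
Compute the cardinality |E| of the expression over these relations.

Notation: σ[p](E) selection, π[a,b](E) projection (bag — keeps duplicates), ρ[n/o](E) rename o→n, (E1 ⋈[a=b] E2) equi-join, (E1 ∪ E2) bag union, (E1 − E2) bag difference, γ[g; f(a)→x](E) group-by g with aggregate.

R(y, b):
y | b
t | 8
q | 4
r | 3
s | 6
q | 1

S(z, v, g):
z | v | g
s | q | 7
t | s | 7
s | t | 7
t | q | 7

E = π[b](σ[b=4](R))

Stepwise |·|:
  R → 5
  σ[b=4](R) → 1
  π[b](σ[b=4](R)) → 1

|E| = 1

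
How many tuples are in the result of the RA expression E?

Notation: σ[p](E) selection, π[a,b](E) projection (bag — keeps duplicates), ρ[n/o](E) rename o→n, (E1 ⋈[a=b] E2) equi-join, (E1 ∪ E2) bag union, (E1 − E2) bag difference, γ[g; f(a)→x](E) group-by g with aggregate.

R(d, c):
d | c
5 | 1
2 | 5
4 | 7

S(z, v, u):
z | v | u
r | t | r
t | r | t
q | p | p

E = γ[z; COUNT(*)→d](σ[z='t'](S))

Subexpression sizes:
  S → 3
  σ[z='t'](S) → 1
  γ[z; COUNT(*)→d](σ[z='t'](S)) → 1

|E| = 1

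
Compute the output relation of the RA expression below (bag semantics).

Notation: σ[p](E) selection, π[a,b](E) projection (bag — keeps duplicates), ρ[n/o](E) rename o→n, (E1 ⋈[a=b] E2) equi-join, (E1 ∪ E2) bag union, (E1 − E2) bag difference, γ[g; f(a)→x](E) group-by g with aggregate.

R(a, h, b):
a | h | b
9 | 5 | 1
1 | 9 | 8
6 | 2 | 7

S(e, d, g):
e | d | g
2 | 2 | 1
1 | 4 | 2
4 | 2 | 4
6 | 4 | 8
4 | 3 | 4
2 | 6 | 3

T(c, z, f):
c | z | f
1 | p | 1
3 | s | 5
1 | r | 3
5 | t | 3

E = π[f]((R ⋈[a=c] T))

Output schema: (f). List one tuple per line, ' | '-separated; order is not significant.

Per-node cardinality:
  R → 3
  T → 4
  (R ⋈[a=c] T) → 2
  π[f]((R ⋈[a=c] T)) → 2

== RESULT ==
f
1
3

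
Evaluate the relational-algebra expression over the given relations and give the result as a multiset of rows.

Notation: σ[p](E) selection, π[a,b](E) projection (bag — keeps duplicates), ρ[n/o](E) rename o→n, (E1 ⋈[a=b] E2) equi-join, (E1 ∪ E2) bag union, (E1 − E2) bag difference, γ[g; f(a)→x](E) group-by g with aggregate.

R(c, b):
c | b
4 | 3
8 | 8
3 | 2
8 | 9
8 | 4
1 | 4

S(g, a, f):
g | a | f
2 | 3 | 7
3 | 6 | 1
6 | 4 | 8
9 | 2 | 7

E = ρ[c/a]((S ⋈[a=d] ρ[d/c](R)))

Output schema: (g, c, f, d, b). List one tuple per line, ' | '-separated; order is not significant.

Per-node cardinality:
  S → 4
  R → 6
  ρ[d/c](R) → 6
  (S ⋈[a=d] ρ[d/c](R)) → 2
  ρ[c/a]((S ⋈[a=d] ρ[d/c](R))) → 2

== RESULT ==
g | c | f | d | b
2 | 3 | 7 | 3 | 2
6 | 4 | 8 | 4 | 3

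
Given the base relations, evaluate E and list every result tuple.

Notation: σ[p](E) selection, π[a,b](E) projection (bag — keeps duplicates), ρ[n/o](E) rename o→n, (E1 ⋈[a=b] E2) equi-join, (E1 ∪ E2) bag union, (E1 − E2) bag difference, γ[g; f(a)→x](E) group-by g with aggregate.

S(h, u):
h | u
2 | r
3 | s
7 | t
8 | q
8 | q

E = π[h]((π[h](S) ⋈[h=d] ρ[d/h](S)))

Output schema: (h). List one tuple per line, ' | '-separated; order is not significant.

Stepwise |·|:
  S → 5
  π[h](S) → 5
  S → 5
  ρ[d/h](S) → 5
  (π[h](S) ⋈[h=d] ρ[d/h](S)) → 7
  π[h]((π[h](S) ⋈[h=d] ρ[d/h](S))) → 7

== RESULT ==
h
2
3
7
8
8
8
8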